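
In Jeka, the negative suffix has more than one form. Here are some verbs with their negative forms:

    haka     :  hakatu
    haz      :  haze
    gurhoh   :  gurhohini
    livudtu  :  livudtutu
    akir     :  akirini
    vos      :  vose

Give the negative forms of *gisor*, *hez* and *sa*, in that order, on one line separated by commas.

The suffix is conditioned by the final sound: -e when the stem ends in a sibilant (*haz*, *vos*); -ini when the stem ends in a non-sibilant consonant (*gurhoh*, *akir*); -tu when the stem ends in a vowel (*haka*, *livudtu*).
The final sound of *gisor* is /r/, which is a non-sibilant consonant, so the suffix is -ini, giving *gisorini*.
The final sound of *hez* is /z/, which is a sibilant, so the suffix is -e, giving *heze*.
*sa*: final sound = /a/, a vowel → -tu → *satu*.

gisorini, heze, satu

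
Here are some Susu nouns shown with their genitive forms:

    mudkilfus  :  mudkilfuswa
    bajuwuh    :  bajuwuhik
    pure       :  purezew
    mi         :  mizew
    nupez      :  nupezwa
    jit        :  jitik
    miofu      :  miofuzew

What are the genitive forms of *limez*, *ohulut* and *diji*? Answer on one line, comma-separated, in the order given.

The pattern is sibilance of the final sound: -wa when the stem ends in a sibilant (*mudkilfus*, *nupez*); -ik when the stem ends in a non-sibilant consonant (*bajuwuh*, *jit*); -zew when the stem ends in a vowel (*pure*, *mi*, *miofu*).
*limez*: final sound = /z/, a sibilant → -wa → *limezwa*.
*ohulut*: final sound = /t/, a non-sibilant consonant → -ik → *ohulutik*.
*diji* — final sound /i/ (a vowel) → -zew → *dijizew*.

limezwa, ohulutik, dijizew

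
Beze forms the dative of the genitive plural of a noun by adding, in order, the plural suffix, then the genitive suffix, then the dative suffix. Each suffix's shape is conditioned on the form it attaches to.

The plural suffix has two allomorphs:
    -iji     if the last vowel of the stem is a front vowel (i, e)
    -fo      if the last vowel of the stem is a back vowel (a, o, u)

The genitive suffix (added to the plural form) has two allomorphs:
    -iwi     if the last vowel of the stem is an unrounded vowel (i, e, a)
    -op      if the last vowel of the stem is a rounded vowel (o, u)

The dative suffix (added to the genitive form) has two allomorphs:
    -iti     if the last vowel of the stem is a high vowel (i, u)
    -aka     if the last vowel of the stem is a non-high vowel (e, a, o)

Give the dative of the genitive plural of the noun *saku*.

sakufoopaka

*saku*: last vowel = /u/, a back vowel → -fo → *sakufo*.
Since the last vowel of the plural form *sakufo* is /o/ (a rounded vowel), it takes -op, giving *sakufoop*.
The genitive form *sakufoop*: last vowel = /o/, a non-high vowel → -aka → *sakufoopaka*.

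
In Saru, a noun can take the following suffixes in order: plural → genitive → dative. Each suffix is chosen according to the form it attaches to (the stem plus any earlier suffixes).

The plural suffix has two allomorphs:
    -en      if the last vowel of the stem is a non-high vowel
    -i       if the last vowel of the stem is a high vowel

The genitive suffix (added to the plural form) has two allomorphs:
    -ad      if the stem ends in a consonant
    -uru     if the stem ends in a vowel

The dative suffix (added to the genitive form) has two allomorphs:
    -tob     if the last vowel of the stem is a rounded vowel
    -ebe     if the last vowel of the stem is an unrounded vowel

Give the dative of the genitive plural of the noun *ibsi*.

The last vowel of *ibsi* is /i/, which is a high vowel, so the plural suffix is -i, giving *ibsii*.
The plural form *ibsii* — final sound /i/ (a vowel) → -uru → *ibsiiuru*.
The last vowel of the genitive form *ibsiiuru* is /u/, which is a rounded vowel, so the dative suffix is -tob, giving *ibsiiurutob*.

ibsiiurutob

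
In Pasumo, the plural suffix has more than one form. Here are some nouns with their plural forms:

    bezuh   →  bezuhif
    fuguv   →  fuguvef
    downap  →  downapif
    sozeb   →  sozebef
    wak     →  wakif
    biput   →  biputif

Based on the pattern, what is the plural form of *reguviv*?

reguvivef

The pattern is voicing of the final consonant: -if when the stem ends in a voiceless consonant (*bezuh*, *downap*, *wak*, *biput*); -ef when the stem ends in a voiced consonant (*fuguv*, *sozeb*).
*reguviv*: final consonant = /v/, voiced → -ef → *reguvivef*.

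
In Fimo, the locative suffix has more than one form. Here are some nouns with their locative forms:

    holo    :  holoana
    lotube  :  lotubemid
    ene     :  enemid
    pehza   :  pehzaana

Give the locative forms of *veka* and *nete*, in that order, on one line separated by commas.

Looking at the last vowel of each stem: -mid when the last vowel of the stem is a front vowel (*lotube*, *ene*); -ana when the last vowel of the stem is a back vowel (*holo*, *pehza*).
*veka* — last vowel /a/ (a back vowel) → -ana → *vekaana*.
The last vowel of *nete* is /e/, which is a front vowel, so the suffix is -mid, giving *netemid*.

vekaana, netemid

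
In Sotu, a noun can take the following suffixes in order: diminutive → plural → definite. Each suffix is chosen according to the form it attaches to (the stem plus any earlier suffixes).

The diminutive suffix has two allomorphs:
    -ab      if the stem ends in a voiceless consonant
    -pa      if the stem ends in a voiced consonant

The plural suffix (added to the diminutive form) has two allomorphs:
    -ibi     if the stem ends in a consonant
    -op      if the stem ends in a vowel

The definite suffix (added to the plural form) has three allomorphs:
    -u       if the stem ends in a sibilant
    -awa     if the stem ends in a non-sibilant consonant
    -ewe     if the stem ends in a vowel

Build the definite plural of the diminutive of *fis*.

Since the final consonant of *fis* is /s/ (voiceless), it takes -ab, giving *fisab*.
Since the final sound of the diminutive form *fisab* is /b/ (a consonant), it takes -ibi, giving *fisabibi*.
The plural form *fisabibi* — final sound /i/ (a vowel) → -ewe → *fisabibiewe*.

fisabibiewe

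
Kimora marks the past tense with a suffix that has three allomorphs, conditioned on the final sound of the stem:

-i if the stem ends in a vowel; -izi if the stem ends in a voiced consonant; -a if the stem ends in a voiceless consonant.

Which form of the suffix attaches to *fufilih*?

*fufilih* — final sound /h/ (a voiceless consonant) → -a.

-a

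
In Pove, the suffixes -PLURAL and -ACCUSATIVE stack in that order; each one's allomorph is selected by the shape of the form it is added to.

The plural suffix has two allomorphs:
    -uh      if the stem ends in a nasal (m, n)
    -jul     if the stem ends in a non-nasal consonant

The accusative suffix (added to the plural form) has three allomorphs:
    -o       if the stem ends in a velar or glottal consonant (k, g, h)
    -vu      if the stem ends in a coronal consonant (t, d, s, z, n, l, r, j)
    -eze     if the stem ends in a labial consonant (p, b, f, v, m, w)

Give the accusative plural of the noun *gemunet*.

gemunetjulvu

Since the final consonant of *gemunet* is /t/ (non-nasal), it takes -jul, giving *gemunetjul*.
Since the final consonant of the plural form *gemunetjul* is /l/ (coronal), it takes -vu, giving *gemunetjulvu*.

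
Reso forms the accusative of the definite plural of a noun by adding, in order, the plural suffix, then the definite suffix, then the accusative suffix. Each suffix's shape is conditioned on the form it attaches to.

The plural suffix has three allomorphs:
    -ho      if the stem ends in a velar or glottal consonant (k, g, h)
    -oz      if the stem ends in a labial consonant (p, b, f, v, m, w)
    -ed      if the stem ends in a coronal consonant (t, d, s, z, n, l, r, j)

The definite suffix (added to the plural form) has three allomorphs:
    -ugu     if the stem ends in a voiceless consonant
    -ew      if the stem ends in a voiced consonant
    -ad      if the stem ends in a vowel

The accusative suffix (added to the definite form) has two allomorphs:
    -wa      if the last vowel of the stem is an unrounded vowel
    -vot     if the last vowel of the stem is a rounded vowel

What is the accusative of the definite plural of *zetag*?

*zetag* — final consonant /g/ (velar/glottal) → -ho → *zetagho*.
The plural form *zetagho*: final sound = /o/, a vowel → -ad → *zetaghoad*.
The definite form *zetaghoad* — last vowel /a/ (an unrounded vowel) → -wa → *zetaghoadwa*.

zetaghoadwa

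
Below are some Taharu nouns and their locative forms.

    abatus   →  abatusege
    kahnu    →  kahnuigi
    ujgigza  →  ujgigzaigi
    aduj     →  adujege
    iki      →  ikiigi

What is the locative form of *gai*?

The suffix is conditioned by the final sound: -ege when the stem ends in a consonant (*abatus*, *aduj*); -igi when the stem ends in a vowel (*kahnu*, *ujgigza*, *iki*).
The final sound of *gai* is /i/, which is a vowel, so the suffix is -igi, giving *gaiigi*.

gaiigi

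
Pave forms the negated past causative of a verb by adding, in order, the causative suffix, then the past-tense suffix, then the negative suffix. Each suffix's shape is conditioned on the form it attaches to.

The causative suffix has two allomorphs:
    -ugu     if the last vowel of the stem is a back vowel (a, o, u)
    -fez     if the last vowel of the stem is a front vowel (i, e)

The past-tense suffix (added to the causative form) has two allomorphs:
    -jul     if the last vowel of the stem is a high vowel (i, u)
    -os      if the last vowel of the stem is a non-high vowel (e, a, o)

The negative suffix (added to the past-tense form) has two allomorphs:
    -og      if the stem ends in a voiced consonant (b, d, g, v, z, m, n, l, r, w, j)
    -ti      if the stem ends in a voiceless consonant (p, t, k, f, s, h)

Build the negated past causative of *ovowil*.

ovowilfezosti

Since the last vowel of *ovowil* is /i/ (a front vowel), it takes -fez, giving *ovowilfez*.
The last vowel of the causative form *ovowilfez* is /e/, which is a non-high vowel, so the past-tense suffix is -os, giving *ovowilfezos*.
The past-tense form *ovowilfezos* — final consonant /s/ (voiceless) → -ti → *ovowilfezosti*.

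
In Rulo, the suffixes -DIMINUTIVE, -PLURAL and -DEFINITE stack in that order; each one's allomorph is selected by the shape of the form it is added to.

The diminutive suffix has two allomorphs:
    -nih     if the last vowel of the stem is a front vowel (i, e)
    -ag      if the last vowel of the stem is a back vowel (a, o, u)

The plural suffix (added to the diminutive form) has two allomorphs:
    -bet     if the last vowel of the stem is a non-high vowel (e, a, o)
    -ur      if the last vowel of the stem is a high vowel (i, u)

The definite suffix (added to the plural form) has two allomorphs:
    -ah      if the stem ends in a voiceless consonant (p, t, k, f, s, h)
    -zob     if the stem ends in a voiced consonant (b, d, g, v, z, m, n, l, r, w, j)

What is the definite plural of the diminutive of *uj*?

ujagbetah

*uj* — last vowel /u/ (a back vowel) → -ag → *ujag*.
The diminutive form *ujag*: last vowel = /a/, a non-high vowel → -bet → *ujagbet*.
The plural form *ujagbet* — final consonant /t/ (voiceless) → -ah → *ujagbetah*.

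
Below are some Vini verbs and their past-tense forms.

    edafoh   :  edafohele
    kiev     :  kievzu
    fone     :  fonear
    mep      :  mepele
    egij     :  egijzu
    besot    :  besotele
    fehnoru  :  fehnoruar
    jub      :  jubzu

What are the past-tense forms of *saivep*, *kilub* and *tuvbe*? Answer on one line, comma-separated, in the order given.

The suffix is conditioned by the final sound: -ele when the stem ends in a voiceless consonant (*edafoh*, *mep*, *besot*); -zu when the stem ends in a voiced consonant (*kiev*, *egij*, *jub*); -ar when the stem ends in a vowel (*fone*, *fehnoru*).
The final sound of *saivep* is /p/, which is a voiceless consonant, so the suffix is -ele, giving *saivepele*.
*kilub* — final sound /b/ (a voiced consonant) → -zu → *kilubzu*.
*tuvbe*: final sound = /e/, a vowel → -ar → *tuvbear*.

saivepele, kilubzu, tuvbear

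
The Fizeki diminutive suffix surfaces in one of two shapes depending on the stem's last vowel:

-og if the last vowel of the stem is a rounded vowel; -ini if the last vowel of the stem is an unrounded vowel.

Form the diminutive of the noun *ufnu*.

ufnuog

*ufnu* — last vowel /u/ (a rounded vowel) → -og → *ufnuog*.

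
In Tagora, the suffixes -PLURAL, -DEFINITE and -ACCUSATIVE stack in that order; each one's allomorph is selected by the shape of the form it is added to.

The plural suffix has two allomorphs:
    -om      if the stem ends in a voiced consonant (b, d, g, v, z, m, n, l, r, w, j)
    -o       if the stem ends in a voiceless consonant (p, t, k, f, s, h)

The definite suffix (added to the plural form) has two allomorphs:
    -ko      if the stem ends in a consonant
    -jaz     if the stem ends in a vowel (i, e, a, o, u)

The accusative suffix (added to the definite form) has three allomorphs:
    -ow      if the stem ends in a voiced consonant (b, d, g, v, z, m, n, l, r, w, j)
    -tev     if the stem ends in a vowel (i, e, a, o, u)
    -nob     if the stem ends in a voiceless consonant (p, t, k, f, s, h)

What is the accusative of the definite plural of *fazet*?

fazetojazow

Since the final consonant of *fazet* is /t/ (voiceless), it takes -o, giving *fazeto*.
The final sound of the plural form *fazeto* is /o/, which is a vowel, so the definite suffix is -jaz, giving *fazetojaz*.
The definite form *fazetojaz* — final sound /z/ (a voiced consonant) → -ow → *fazetojazow*.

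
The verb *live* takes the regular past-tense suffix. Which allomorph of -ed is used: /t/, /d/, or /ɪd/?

/d/

The stem *live* ends in a voiced sound other than /d/.
The -ed suffix is realized as /ɪd/ after /t, d/; as /t/ after other voiceless consonants; and as /d/ after other voiced sounds.
So -ed on *live* is pronounced /d/.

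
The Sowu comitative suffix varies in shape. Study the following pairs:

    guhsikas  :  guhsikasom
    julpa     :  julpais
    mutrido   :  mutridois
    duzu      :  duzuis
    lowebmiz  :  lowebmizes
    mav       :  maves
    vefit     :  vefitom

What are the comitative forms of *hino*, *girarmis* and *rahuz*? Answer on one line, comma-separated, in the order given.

hinois, girarmisom, rahuzes

The suffix is conditioned by the final sound: -om when the stem ends in a voiceless consonant (*guhsikas*, *vefit*); -es when the stem ends in a voiced consonant (*lowebmiz*, *mav*); -is when the stem ends in a vowel (*julpa*, *mutrido*, *duzu*).
Since the final sound of *hino* is /o/ (a vowel), it takes -is, giving *hinois*.
*girarmis*: final sound = /s/, a voiceless consonant → -om → *girarmisom*.
*rahuz* — final sound /z/ (a voiced consonant) → -es → *rahuzes*.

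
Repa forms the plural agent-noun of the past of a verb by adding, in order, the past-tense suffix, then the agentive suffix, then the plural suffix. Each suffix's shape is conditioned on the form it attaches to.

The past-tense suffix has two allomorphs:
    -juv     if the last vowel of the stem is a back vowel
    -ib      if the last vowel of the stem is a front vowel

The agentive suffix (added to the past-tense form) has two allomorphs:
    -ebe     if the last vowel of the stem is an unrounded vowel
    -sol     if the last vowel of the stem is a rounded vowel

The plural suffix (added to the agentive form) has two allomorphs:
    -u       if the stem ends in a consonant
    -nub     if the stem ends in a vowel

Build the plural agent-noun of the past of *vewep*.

Since the last vowel of *vewep* is /e/ (a front vowel), it takes -ib, giving *vewepib*.
The last vowel of the past-tense form *vewepib* is /i/, which is an unrounded vowel, so the agentive suffix is -ebe, giving *vewepibebe*.
The agentive form *vewepibebe*: final sound = /e/, a vowel → -nub → *vewepibebenub*.

vewepibebenub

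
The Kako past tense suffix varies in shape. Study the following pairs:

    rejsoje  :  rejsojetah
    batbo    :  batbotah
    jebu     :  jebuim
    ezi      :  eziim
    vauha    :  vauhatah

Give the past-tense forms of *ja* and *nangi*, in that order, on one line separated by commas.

Looking at the last vowel of each stem: -im when the last vowel of the stem is a high vowel (*jebu*, *ezi*); -tah when the last vowel of the stem is a non-high vowel (*rejsoje*, *batbo*, *vauha*).
*ja* — last vowel /a/ (a non-high vowel) → -tah → *jatah*.
*nangi* — last vowel /i/ (a high vowel) → -im → *nangiim*.

jatah, nangiim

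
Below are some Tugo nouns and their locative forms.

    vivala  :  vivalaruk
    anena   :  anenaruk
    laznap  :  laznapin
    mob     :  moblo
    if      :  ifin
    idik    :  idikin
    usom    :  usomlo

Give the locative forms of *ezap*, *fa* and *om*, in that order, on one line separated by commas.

The alternation tracks the final sound of the stem — -in when the stem ends in a voiceless consonant (*laznap*, *if*, *idik*); -lo when the stem ends in a voiced consonant (*mob*, *usom*); -ruk when the stem ends in a vowel (*vivala*, *anena*).
The final sound of *ezap* is /p/, which is a voiceless consonant, so the suffix is -in, giving *ezapin*.
*fa* — final sound /a/ (a vowel) → -ruk → *faruk*.
*om* — final sound /m/ (a voiced consonant) → -lo → *omlo*.

ezapin, faruk, omlo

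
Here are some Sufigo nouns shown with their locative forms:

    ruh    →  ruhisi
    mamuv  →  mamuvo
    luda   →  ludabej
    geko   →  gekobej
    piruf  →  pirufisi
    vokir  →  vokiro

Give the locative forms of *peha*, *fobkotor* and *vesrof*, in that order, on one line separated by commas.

The alternation tracks the final sound of the stem — -isi when the stem ends in a voiceless consonant (*ruh*, *piruf*); -o when the stem ends in a voiced consonant (*mamuv*, *vokir*); -bej when the stem ends in a vowel (*luda*, *geko*).
*peha*: final sound = /a/, a vowel → -bej → *pehabej*.
*fobkotor* — final sound /r/ (a voiced consonant) → -o → *fobkotoro*.
Since the final sound of *vesrof* is /f/ (a voiceless consonant), it takes -isi, giving *vesrofisi*.

pehabej, fobkotoro, vesrofisi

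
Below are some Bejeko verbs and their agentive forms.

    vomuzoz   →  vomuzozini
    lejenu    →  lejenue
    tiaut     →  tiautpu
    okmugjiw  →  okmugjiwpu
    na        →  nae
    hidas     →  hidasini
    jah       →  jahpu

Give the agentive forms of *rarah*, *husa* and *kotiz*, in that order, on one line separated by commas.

Looking at the final sound of each stem: -ini when the stem ends in a sibilant (*vomuzoz*, *hidas*); -pu when the stem ends in a non-sibilant consonant (*tiaut*, *okmugjiw*, *jah*); -e when the stem ends in a vowel (*lejenu*, *na*).
Since the final sound of *rarah* is /h/ (a non-sibilant consonant), it takes -pu, giving *rarahpu*.
The final sound of *husa* is /a/, which is a vowel, so the suffix is -e, giving *husae*.
*kotiz*: final sound = /z/, a sibilant → -ini → *kotizini*.

rarahpu, husae, kotizini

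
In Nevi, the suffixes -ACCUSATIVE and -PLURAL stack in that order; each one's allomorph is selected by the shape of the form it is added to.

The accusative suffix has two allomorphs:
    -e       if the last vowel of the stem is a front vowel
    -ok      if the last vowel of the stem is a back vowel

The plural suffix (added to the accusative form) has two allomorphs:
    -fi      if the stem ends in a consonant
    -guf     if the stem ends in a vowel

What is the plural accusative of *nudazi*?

*nudazi* — last vowel /i/ (a front vowel) → -e → *nudazie*.
Since the final sound of the accusative form *nudazie* is /e/ (a vowel), it takes -guf, giving *nudazieguf*.

nudazieguf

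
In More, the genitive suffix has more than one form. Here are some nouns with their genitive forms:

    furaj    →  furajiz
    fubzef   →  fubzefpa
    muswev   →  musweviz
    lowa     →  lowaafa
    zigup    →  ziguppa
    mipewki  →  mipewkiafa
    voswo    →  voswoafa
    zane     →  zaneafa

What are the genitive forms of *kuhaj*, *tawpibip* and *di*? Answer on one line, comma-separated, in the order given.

The alternation tracks the final sound of the stem — -pa when the stem ends in a voiceless consonant (*fubzef*, *zigup*); -iz when the stem ends in a voiced consonant (*furaj*, *muswev*); -afa when the stem ends in a vowel (*lowa*, *mipewki*, *voswo*, *zane*).
The final sound of *kuhaj* is /j/, which is a voiced consonant, so the suffix is -iz, giving *kuhajiz*.
Since the final sound of *tawpibip* is /p/ (a voiceless consonant), it takes -pa, giving *tawpibippa*.
Since the final sound of *di* is /i/ (a vowel), it takes -afa, giving *diafa*.

kuhajiz, tawpibippa, diafa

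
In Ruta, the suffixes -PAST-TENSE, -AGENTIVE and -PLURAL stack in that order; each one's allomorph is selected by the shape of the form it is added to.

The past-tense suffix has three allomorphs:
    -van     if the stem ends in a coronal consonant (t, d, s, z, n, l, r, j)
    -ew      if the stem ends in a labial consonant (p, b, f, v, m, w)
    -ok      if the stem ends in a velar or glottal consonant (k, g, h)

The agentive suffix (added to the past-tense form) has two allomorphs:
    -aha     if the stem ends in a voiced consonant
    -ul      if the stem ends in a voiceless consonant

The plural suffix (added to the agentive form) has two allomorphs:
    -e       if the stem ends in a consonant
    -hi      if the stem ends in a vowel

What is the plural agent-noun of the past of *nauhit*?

nauhitvanahahi

*nauhit* — final consonant /t/ (coronal) → -van → *nauhitvan*.
The past-tense form *nauhitvan* — final consonant /n/ (voiced) → -aha → *nauhitvanaha*.
The agentive form *nauhitvanaha* — final sound /a/ (a vowel) → -hi → *nauhitvanahahi*.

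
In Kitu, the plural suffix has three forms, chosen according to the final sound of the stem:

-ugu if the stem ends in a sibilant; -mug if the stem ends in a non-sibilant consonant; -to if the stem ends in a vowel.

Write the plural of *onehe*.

Since the final sound of *onehe* is /e/ (a vowel), it takes -to, giving *oneheto*.

oneheto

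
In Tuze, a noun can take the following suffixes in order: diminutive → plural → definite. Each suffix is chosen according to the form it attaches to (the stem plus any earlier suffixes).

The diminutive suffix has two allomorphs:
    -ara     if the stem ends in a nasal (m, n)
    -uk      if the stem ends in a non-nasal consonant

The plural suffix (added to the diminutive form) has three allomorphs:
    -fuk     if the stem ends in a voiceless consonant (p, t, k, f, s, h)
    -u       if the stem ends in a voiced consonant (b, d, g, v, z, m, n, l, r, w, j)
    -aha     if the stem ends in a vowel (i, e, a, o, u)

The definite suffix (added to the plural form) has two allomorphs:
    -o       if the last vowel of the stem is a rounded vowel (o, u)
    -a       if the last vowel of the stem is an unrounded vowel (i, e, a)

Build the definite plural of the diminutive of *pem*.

pemaraahaa

The final consonant of *pem* is /m/, which is a nasal, so the diminutive suffix is -ara, giving *pemara*.
The final sound of the diminutive form *pemara* is /a/, which is a vowel, so the plural suffix is -aha, giving *pemaraaha*.
The last vowel of the plural form *pemaraaha* is /a/, which is an unrounded vowel, so the definite suffix is -a, giving *pemaraahaa*.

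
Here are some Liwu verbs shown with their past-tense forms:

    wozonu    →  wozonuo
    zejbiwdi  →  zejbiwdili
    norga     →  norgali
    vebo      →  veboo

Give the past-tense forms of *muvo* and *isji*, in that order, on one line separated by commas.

muvoo, isjili

The pattern is rounding harmony: -o when the last vowel of the stem is a rounded vowel (*wozonu*, *vebo*); -li when the last vowel of the stem is an unrounded vowel (*zejbiwdi*, *norga*).
*muvo*: last vowel = /o/, a rounded vowel → -o → *muvoo*.
Since the last vowel of *isji* is /i/ (an unrounded vowel), it takes -li, giving *isjili*.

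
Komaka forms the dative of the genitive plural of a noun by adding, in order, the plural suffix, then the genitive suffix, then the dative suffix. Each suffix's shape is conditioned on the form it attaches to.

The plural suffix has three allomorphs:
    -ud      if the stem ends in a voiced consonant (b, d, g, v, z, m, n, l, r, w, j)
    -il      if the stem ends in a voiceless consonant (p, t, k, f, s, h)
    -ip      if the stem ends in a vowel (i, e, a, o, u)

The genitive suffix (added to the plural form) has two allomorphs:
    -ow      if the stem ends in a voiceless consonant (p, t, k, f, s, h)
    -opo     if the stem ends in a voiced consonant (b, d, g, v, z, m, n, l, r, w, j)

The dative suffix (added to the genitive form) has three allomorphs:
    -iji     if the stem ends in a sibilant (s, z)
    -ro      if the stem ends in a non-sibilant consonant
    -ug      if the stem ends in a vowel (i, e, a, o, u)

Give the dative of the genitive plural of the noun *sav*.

The final sound of *sav* is /v/, which is a voiced consonant, so the plural suffix is -ud, giving *savud*.
The final consonant of the plural form *savud* is /d/, which is voiced, so the genitive suffix is -opo, giving *savudopo*.
The genitive form *savudopo* — final sound /o/ (a vowel) → -ug → *savudopoug*.

savudopoug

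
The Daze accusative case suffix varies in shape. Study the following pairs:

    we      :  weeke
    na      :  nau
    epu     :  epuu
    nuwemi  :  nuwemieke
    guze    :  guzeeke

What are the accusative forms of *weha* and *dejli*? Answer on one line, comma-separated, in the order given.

wehau, dejlieke

The alternation tracks the last vowel of the stem — -eke when the last vowel of the stem is a front vowel (*we*, *nuwemi*, *guze*); -u when the last vowel of the stem is a back vowel (*na*, *epu*).
*weha*: last vowel = /a/, a back vowel → -u → *wehau*.
*dejli*: last vowel = /i/, a front vowel → -eke → *dejlieke*.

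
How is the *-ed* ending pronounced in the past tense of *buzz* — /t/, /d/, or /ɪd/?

/d/

The stem *buzz* ends in a voiced sound other than /d/.
The -ed suffix is realized as /ɪd/ after /t, d/; as /t/ after other voiceless consonants; and as /d/ after other voiced sounds.
So -ed on *buzz* is pronounced /d/.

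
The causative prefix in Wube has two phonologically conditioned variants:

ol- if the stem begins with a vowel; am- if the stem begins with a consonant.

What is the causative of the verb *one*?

*one*: first sound = /o/, a vowel → ol- → *olone*.

olone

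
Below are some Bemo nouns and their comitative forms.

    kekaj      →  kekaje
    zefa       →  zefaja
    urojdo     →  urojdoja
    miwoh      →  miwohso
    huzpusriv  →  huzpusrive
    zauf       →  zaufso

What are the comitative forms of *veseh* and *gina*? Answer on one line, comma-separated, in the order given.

The suffix is conditioned by the final sound: -so when the stem ends in a voiceless consonant (*miwoh*, *zauf*); -e when the stem ends in a voiced consonant (*kekaj*, *huzpusriv*); -ja when the stem ends in a vowel (*zefa*, *urojdo*).
Since the final sound of *veseh* is /h/ (a voiceless consonant), it takes -so, giving *vesehso*.
*gina*: final sound = /a/, a vowel → -ja → *ginaja*.

vesehso, ginaja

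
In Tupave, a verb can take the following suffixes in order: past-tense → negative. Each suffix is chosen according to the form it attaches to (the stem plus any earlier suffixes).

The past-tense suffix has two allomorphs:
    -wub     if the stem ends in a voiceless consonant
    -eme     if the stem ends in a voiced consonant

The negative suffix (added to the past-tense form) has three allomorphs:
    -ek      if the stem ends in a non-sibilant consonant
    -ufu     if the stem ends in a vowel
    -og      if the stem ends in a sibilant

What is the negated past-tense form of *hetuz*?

hetuzemeufu

Since the final consonant of *hetuz* is /z/ (voiced), it takes -eme, giving *hetuzeme*.
The final sound of the past-tense form *hetuzeme* is /e/, which is a vowel, so the negative suffix is -ufu, giving *hetuzemeufu*.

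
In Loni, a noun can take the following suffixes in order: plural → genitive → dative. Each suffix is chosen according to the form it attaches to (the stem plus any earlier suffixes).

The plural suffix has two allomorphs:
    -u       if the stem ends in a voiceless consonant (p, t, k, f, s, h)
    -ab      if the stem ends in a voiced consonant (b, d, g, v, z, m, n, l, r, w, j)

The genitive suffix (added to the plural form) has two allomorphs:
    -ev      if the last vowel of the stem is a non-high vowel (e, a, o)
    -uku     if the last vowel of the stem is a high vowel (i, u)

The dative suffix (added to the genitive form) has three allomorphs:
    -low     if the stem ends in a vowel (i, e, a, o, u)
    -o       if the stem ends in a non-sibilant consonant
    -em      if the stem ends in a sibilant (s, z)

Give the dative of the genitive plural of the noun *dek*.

The final consonant of *dek* is /k/, which is voiceless, so the plural suffix is -u, giving *deku*.
The last vowel of the plural form *deku* is /u/, which is a high vowel, so the genitive suffix is -uku, giving *dekuuku*.
The final sound of the genitive form *dekuuku* is /u/, which is a vowel, so the dative suffix is -low, giving *dekuukulow*.

dekuukulow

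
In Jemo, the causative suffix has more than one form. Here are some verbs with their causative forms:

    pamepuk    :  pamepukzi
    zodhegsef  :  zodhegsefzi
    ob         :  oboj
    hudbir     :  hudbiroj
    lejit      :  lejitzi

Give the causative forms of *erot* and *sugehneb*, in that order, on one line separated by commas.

The pattern is voicing of the final consonant: -zi when the stem ends in a voiceless consonant (*pamepuk*, *zodhegsef*, *lejit*); -oj when the stem ends in a voiced consonant (*ob*, *hudbir*).
*erot*: final consonant = /t/, voiceless → -zi → *erotzi*.
*sugehneb*: final consonant = /b/, voiced → -oj → *sugehneboj*.

erotzi, sugehneboj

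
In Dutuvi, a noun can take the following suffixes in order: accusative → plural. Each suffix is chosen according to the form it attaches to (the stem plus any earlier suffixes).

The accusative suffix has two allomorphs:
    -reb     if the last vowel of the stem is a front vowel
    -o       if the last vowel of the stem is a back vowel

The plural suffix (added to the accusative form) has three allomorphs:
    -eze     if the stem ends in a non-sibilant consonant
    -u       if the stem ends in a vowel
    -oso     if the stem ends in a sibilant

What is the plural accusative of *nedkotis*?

Since the last vowel of *nedkotis* is /i/ (a front vowel), it takes -reb, giving *nedkotisreb*.
The accusative form *nedkotisreb* — final sound /b/ (a non-sibilant consonant) → -eze → *nedkotisrebeze*.

nedkotisrebeze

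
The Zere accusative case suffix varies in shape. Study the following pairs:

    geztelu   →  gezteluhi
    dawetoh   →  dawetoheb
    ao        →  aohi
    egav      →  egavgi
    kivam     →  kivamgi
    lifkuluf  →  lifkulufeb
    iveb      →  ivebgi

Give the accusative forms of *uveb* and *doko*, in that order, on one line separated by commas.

The pattern is voicing of the final sound: -eb when the stem ends in a voiceless consonant (*dawetoh*, *lifkuluf*); -gi when the stem ends in a voiced consonant (*egav*, *kivam*, *iveb*); -hi when the stem ends in a vowel (*geztelu*, *ao*).
The final sound of *uveb* is /b/, which is a voiced consonant, so the suffix is -gi, giving *uvebgi*.
The final sound of *doko* is /o/, which is a vowel, so the suffix is -hi, giving *dokohi*.

uvebgi, dokohi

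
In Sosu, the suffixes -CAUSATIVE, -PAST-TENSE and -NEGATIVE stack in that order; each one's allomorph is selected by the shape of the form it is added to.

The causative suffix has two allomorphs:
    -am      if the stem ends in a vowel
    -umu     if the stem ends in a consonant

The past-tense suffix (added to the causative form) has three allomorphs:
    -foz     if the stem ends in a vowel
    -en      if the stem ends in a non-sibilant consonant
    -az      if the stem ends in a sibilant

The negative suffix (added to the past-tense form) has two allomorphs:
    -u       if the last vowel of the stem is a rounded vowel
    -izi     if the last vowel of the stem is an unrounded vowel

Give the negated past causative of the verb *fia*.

fiaamenizi

Since the final sound of *fia* is /a/ (a vowel), it takes -am, giving *fiaam*.
The final sound of the causative form *fiaam* is /m/, which is a non-sibilant consonant, so the past-tense suffix is -en, giving *fiaamen*.
Since the last vowel of the past-tense form *fiaamen* is /e/ (an unrounded vowel), it takes -izi, giving *fiaamenizi*.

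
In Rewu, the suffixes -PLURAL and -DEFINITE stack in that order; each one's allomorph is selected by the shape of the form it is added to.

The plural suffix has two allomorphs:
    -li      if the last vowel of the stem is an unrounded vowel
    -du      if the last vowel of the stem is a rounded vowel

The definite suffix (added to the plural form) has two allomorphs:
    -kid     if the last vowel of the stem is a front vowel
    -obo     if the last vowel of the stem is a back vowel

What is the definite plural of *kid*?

kidlikid

*kid* — last vowel /i/ (an unrounded vowel) → -li → *kidli*.
The plural form *kidli* — last vowel /i/ (a front vowel) → -kid → *kidlikid*.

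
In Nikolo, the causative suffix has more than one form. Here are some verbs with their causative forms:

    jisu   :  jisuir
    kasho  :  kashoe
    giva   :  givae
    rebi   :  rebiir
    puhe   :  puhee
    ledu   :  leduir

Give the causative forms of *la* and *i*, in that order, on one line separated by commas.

lae, iir

The suffix is conditioned by the last vowel: -ir when the last vowel of the stem is a high vowel (*jisu*, *rebi*, *ledu*); -e when the last vowel of the stem is a non-high vowel (*kasho*, *giva*, *puhe*).
*la* — last vowel /a/ (a non-high vowel) → -e → *lae*.
*i*: last vowel = /i/, a high vowel → -ir → *iir*.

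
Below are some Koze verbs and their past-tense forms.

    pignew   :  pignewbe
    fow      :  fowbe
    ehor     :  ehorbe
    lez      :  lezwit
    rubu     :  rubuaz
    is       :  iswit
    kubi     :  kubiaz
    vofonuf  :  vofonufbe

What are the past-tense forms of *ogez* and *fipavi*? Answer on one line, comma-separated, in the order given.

The pattern is sibilance of the final sound: -wit when the stem ends in a sibilant (*lez*, *is*); -be when the stem ends in a non-sibilant consonant (*pignew*, *fow*, *ehor*, *vofonuf*); -az when the stem ends in a vowel (*rubu*, *kubi*).
Since the final sound of *ogez* is /z/ (a sibilant), it takes -wit, giving *ogezwit*.
Since the final sound of *fipavi* is /i/ (a vowel), it takes -az, giving *fipaviaz*.

ogezwit, fipaviaz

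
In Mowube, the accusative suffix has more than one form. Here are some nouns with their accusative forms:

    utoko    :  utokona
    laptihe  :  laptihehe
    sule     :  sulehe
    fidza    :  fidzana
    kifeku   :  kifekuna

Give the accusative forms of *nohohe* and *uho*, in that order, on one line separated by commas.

The alternation tracks the last vowel of the stem — -he when the last vowel of the stem is a front vowel (*laptihe*, *sule*); -na when the last vowel of the stem is a back vowel (*utoko*, *fidza*, *kifeku*).
Since the last vowel of *nohohe* is /e/ (a front vowel), it takes -he, giving *nohohehe*.
Since the last vowel of *uho* is /o/ (a back vowel), it takes -na, giving *uhona*.

nohohehe, uhona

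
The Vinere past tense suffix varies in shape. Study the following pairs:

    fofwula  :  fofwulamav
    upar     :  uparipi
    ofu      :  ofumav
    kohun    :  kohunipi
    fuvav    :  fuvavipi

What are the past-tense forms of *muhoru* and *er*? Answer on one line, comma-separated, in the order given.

muhorumav, eripi

The alternation tracks the final sound of the stem — -ipi when the stem ends in a consonant (*upar*, *kohun*, *fuvav*); -mav when the stem ends in a vowel (*fofwula*, *ofu*).
*muhoru*: final sound = /u/, a vowel → -mav → *muhorumav*.
Since the final sound of *er* is /r/ (a consonant), it takes -ipi, giving *eripi*.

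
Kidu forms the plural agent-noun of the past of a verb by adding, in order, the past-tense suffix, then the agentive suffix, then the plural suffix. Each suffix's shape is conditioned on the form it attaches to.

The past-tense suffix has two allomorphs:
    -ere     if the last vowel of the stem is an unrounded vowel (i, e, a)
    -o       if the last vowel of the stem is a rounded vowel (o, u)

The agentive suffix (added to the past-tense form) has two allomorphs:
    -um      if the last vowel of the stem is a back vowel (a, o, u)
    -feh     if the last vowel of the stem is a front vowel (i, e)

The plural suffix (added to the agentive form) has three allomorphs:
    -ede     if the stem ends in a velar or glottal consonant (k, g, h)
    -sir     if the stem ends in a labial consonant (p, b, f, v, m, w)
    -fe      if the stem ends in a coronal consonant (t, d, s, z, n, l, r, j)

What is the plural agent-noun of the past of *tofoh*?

tofohoumsir

*tofoh*: last vowel = /o/, a rounded vowel → -o → *tofoho*.
The last vowel of the past-tense form *tofoho* is /o/, which is a back vowel, so the agentive suffix is -um, giving *tofohoum*.
Since the final consonant of the agentive form *tofohoum* is /m/ (labial), it takes -sir, giving *tofohoumsir*.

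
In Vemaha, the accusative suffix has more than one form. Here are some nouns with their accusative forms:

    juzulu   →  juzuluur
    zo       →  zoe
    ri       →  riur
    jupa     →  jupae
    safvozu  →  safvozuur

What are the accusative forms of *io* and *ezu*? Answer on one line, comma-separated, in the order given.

ioe, ezuur

The pattern is height harmony: -ur when the last vowel of the stem is a high vowel (*juzulu*, *ri*, *safvozu*); -e when the last vowel of the stem is a non-high vowel (*zo*, *jupa*).
Since the last vowel of *io* is /o/ (a non-high vowel), it takes -e, giving *ioe*.
*ezu* — last vowel /u/ (a high vowel) → -ur → *ezuur*.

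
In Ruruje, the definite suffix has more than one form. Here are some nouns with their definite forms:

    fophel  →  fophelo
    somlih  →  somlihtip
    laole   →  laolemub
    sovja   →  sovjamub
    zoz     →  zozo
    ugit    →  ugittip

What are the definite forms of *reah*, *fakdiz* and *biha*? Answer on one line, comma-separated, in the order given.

reahtip, fakdizo, bihamub

The alternation tracks the final sound of the stem — -tip when the stem ends in a voiceless consonant (*somlih*, *ugit*); -o when the stem ends in a voiced consonant (*fophel*, *zoz*); -mub when the stem ends in a vowel (*laole*, *sovja*).
The final sound of *reah* is /h/, which is a voiceless consonant, so the suffix is -tip, giving *reahtip*.
*fakdiz*: final sound = /z/, a voiced consonant → -o → *fakdizo*.
*biha* — final sound /a/ (a vowel) → -mub → *bihamub*.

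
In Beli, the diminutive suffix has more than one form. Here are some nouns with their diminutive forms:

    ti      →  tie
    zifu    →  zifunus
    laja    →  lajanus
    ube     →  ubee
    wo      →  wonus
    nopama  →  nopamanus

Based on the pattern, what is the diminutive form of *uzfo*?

Looking at the last vowel of each stem: -e when the last vowel of the stem is a front vowel (*ti*, *ube*); -nus when the last vowel of the stem is a back vowel (*zifu*, *laja*, *wo*, *nopama*).
*uzfo* — last vowel /o/ (a back vowel) → -nus → *uzfonus*.

uzfonus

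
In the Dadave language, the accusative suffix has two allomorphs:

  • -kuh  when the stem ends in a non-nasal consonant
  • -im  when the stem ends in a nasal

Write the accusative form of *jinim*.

jinimim

*jinim*: final consonant = /m/, a nasal → -im → *jinimim*.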